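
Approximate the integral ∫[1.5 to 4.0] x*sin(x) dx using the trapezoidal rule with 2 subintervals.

f(x) = x*sin(x)
a = 1.5, b = 4.0, n = 2
h = (b - a)/n = 1.250000

Trapezoidal rule: (h/2)[f(x₀) + 2f(x₁) + 2f(x₂) + ... + f(xₙ)]

x_0 = 1.5000, f(x_0) = 1.496242, coefficient = 1
x_1 = 2.7500, f(x_1) = 1.049568, coefficient = 2
x_2 = 4.0000, f(x_2) = -3.027210, coefficient = 1

I ≈ (1.250000/2) × 0.568168 = 0.355105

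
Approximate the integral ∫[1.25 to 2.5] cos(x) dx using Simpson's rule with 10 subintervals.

f(x) = cos(x)
a = 1.25, b = 2.5, n = 10
h = (b - a)/n = 0.125000

Simpson's rule: (h/3)[f(x₀) + 4f(x₁) + 2f(x₂) + ... + f(xₙ)]

x_0 = 1.2500, f(x_0) = 0.315322, coefficient = 1
x_1 = 1.3750, f(x_1) = 0.194548, coefficient = 4
x_2 = 1.5000, f(x_2) = 0.070737, coefficient = 2
x_3 = 1.6250, f(x_3) = -0.054177, coefficient = 4
x_4 = 1.7500, f(x_4) = -0.178246, coefficient = 2
x_5 = 1.8750, f(x_5) = -0.299534, coefficient = 4
x_6 = 2.0000, f(x_6) = -0.416147, coefficient = 2
x_7 = 2.1250, f(x_7) = -0.526266, coefficient = 4
x_8 = 2.2500, f(x_8) = -0.628174, coefficient = 2
x_9 = 2.3750, f(x_9) = -0.720278, coefficient = 4
x_10 = 2.5000, f(x_10) = -0.801144, coefficient = 1

I ≈ (0.125000/3) × -8.412311 = -0.350513
Exact value: -0.350512
Error: 0.000000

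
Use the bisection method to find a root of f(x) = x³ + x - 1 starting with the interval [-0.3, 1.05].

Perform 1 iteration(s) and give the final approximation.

f(x) = x³ + x - 1
Initial interval: [-0.3, 1.05]

Iteration 1:
  c_1 = (-0.300000 + 1.050000)/2 = 0.375000
  f(c_1) = f(0.375000) = -0.572266
  f(a) × f(c) ≥ 0, new interval: [0.375000, 1.050000]

After 1 iteration(s), the approximation is c_1 = 0.375000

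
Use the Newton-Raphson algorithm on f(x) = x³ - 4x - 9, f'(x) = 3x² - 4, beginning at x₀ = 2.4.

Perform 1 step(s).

f(x) = x³ - 4x - 9
f'(x) = 3x² - 4
x₀ = 2.4

Newton-Raphson formula: x_{n+1} = x_n - f(x_n)/f'(x_n)

Iteration 1:
  f(2.400000) = -4.776000
  f'(2.400000) = 13.280000
  x_1 = 2.400000 - (-4.776000)/13.280000 = 2.759639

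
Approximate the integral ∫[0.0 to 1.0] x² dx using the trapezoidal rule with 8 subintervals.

f(x) = x²
a = 0.0, b = 1.0, n = 8
h = (b - a)/n = 0.125000

Trapezoidal rule: (h/2)[f(x₀) + 2f(x₁) + 2f(x₂) + ... + f(xₙ)]

x_0 = 0.0000, f(x_0) = 0.000000, coefficient = 1
x_1 = 0.1250, f(x_1) = 0.015625, coefficient = 2
x_2 = 0.2500, f(x_2) = 0.062500, coefficient = 2
x_3 = 0.3750, f(x_3) = 0.140625, coefficient = 2
x_4 = 0.5000, f(x_4) = 0.250000, coefficient = 2
x_5 = 0.6250, f(x_5) = 0.390625, coefficient = 2
x_6 = 0.7500, f(x_6) = 0.562500, coefficient = 2
x_7 = 0.8750, f(x_7) = 0.765625, coefficient = 2
x_8 = 1.0000, f(x_8) = 1.000000, coefficient = 1

I ≈ (0.125000/2) × 5.375000 = 0.335938
Exact value: 0.333333
Error: 0.002604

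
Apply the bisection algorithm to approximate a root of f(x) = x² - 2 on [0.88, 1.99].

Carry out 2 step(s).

f(x) = x² - 2
Initial interval: [0.88, 1.99]

Iteration 1:
  c_1 = (0.880000 + 1.990000)/2 = 1.435000
  f(c_1) = f(1.435000) = 0.059225
  f(a) × f(c) < 0, new interval: [0.880000, 1.435000]
Iteration 2:
  c_2 = (0.880000 + 1.435000)/2 = 1.157500
  f(c_2) = f(1.157500) = -0.660194
  f(a) × f(c) ≥ 0, new interval: [1.157500, 1.435000]

After 2 iteration(s), the approximation is c_2 = 1.157500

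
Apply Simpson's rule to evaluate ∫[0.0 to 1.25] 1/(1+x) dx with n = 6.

f(x) = 1/(1+x)
a = 0.0, b = 1.25, n = 6
h = (b - a)/n = 0.208333

Simpson's rule: (h/3)[f(x₀) + 4f(x₁) + 2f(x₂) + ... + f(xₙ)]

x_0 = 0.0000, f(x_0) = 1.000000, coefficient = 1
x_1 = 0.2083, f(x_1) = 0.827586, coefficient = 4
x_2 = 0.4167, f(x_2) = 0.705882, coefficient = 2
x_3 = 0.6250, f(x_3) = 0.615385, coefficient = 4
x_4 = 0.8333, f(x_4) = 0.545455, coefficient = 2
x_5 = 1.0417, f(x_5) = 0.489796, coefficient = 4
x_6 = 1.2500, f(x_6) = 0.444444, coefficient = 1

I ≈ (0.208333/3) × 11.678185 = 0.810985
Exact value: 0.810930
Error: 0.000055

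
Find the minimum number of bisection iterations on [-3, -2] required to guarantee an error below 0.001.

We need (b-a)/2^n ≤ 0.001
(-2 - (-3))/2^n ≤ 0.001
1/2^n ≤ 0.001
2^n ≥ 1000
n ≥ log₂(1000) = 9.97
n ≥ 10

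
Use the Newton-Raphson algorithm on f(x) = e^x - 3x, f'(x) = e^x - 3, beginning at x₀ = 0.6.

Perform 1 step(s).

f(x) = e^x - 3x
f'(x) = e^x - 3
x₀ = 0.6

Newton-Raphson formula: x_{n+1} = x_n - f(x_n)/f'(x_n)

Iteration 1:
  f(0.600000) = 0.022119
  f'(0.600000) = -1.177881
  x_1 = 0.600000 - 0.022119/(-1.177881) = 0.618778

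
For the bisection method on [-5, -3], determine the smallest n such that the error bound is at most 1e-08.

We need (b-a)/2^n ≤ 1e-08
(-3 - (-5))/2^n ≤ 1e-08
2/2^n ≤ 1e-08
2^n ≥ 200000000
n ≥ log₂(200000000) = 27.58
n ≥ 28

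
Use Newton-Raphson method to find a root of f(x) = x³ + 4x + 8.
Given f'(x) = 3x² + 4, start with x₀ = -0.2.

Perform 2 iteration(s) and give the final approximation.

f(x) = x³ + 4x + 8
f'(x) = 3x² + 4
x₀ = -0.2

Newton-Raphson formula: x_{n+1} = x_n - f(x_n)/f'(x_n)

Iteration 1:
  f(-0.200000) = 7.192000
  f'(-0.200000) = 4.120000
  x_1 = -0.200000 - 7.192000/4.120000 = -1.945631
Iteration 2:
  f(-1.945631) = -7.147672
  f'(-1.945631) = 15.356441
  x_2 = -1.945631 - (-7.147672)/15.356441 = -1.480180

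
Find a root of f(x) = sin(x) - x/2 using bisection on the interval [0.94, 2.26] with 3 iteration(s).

f(x) = sin(x) - x/2
Initial interval: [0.94, 2.26]

Iteration 1:
  c_1 = (0.940000 + 2.260000)/2 = 1.600000
  f(c_1) = f(1.600000) = 0.199574
  f(a) × f(c) ≥ 0, new interval: [1.600000, 2.260000]
Iteration 2:
  c_2 = (1.600000 + 2.260000)/2 = 1.930000
  f(c_2) = f(1.930000) = -0.028823
  f(a) × f(c) < 0, new interval: [1.600000, 1.930000]
Iteration 3:
  c_3 = (1.600000 + 1.930000)/2 = 1.765000
  f(c_3) = f(1.765000) = 0.098702
  f(a) × f(c) ≥ 0, new interval: [1.765000, 1.930000]

After 3 iteration(s), the approximation is c_3 = 1.765000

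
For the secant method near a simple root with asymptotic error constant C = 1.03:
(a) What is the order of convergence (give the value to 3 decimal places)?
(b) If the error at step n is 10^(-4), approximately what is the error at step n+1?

(a) Secant method has superlinear convergence with order φ = (1+√5)/2 ≈ 1.618.
    This means |e_{n+1}| ≈ C|e_n|^1.618.

(b) With |e_n| = 10^(-4) and C = 1.03:
    |e_{n+1}| ≈ 1.03 × (10^(-4))^1.618 = 1.03 × 10^(-6.47)

(a) ≈ 1.618 (golden ratio); (b) |e_{n+1}| ≈ 3.473e-07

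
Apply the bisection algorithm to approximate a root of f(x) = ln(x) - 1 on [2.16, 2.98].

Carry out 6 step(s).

f(x) = ln(x) - 1
Initial interval: [2.16, 2.98]

Iteration 1:
  c_1 = (2.160000 + 2.980000)/2 = 2.570000
  f(c_1) = f(2.570000) = -0.056094
  f(a) × f(c) ≥ 0, new interval: [2.570000, 2.980000]
Iteration 2:
  c_2 = (2.570000 + 2.980000)/2 = 2.775000
  f(c_2) = f(2.775000) = 0.020651
  f(a) × f(c) < 0, new interval: [2.570000, 2.775000]
Iteration 3:
  c_3 = (2.570000 + 2.775000)/2 = 2.672500
  f(c_3) = f(2.672500) = -0.016986
  f(a) × f(c) ≥ 0, new interval: [2.672500, 2.775000]
Iteration 4:
  c_4 = (2.672500 + 2.775000)/2 = 2.723750
  f(c_4) = f(2.723750) = 0.002010
  f(a) × f(c) < 0, new interval: [2.672500, 2.723750]
Iteration 5:
  c_5 = (2.672500 + 2.723750)/2 = 2.698125
  f(c_5) = f(2.698125) = -0.007443
  f(a) × f(c) ≥ 0, new interval: [2.698125, 2.723750]
Iteration 6:
  c_6 = (2.698125 + 2.723750)/2 = 2.710938
  f(c_6) = f(2.710938) = -0.002705
  f(a) × f(c) ≥ 0, new interval: [2.710938, 2.723750]

After 6 iteration(s), the approximation is c_6 = 2.710938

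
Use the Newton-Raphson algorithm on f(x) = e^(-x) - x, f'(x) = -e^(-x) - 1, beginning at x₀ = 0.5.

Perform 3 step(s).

f(x) = e^(-x) - x
f'(x) = -e^(-x) - 1
x₀ = 0.5

Newton-Raphson formula: x_{n+1} = x_n - f(x_n)/f'(x_n)

Iteration 1:
  f(0.500000) = 0.106531
  f'(0.500000) = -1.606531
  x_1 = 0.500000 - 0.106531/(-1.606531) = 0.566311
Iteration 2:
  f(0.566311) = 0.001305
  f'(0.566311) = -1.567616
  x_2 = 0.566311 - 0.001305/(-1.567616) = 0.567143
Iteration 3:
  f(0.567143) = 0.000000
  f'(0.567143) = -1.567143
  x_3 = 0.567143 - 0.000000/(-1.567143) = 0.567143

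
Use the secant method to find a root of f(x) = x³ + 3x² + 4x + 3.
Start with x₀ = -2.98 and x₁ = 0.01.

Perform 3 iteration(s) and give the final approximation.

f(x) = x³ + 3x² + 4x + 3
x₀ = -2.98, x₁ = 0.01

Secant formula: x_{n+1} = x_n - f(x_n)(x_n - x_{n-1})/(f(x_n) - f(x_{n-1}))

Iteration 1:
  f(-2.980000) = -8.742392
  f(0.010000) = 3.040301
  x_2 = 0.010000 - 3.040301×(0.010000 - (-2.980000))/(3.040301 - (-8.742392))
       = -0.761513
Iteration 2:
  f(0.010000) = 3.040301
  f(-0.761513) = 1.252051
  x_3 = -0.761513 - 1.252051×(-0.761513 - 0.010000)/(1.252051 - 3.040301)
       = -1.301691
Iteration 3:
  f(-0.761513) = 1.252051
  f(-1.301691) = 0.670850
  x_4 = -1.301691 - 0.670850×(-1.301691 - (-0.761513))/(0.670850 - 1.252051)
       = -1.925190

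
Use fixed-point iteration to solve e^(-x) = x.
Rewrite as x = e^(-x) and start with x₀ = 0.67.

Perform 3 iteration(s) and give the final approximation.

Equation: e^(-x) = x
Fixed-point form: x = e^(-x)
x₀ = 0.67

x_1 = g(0.670000) = 0.511709
x_2 = g(0.511709) = 0.599470
x_3 = g(0.599470) = 0.549102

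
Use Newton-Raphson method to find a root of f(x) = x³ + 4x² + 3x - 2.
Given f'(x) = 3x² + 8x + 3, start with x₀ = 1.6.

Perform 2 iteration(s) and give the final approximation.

f(x) = x³ + 4x² + 3x - 2
f'(x) = 3x² + 8x + 3
x₀ = 1.6

Newton-Raphson formula: x_{n+1} = x_n - f(x_n)/f'(x_n)

Iteration 1:
  f(1.600000) = 17.136000
  f'(1.600000) = 23.480000
  x_1 = 1.600000 - 17.136000/23.480000 = 0.870187
Iteration 2:
  f(0.870187) = 4.298395
  f'(0.870187) = 12.233177
  x_2 = 0.870187 - 4.298395/12.233177 = 0.518815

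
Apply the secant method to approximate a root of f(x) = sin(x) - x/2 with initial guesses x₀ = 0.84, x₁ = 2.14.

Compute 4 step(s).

f(x) = sin(x) - x/2
x₀ = 0.84, x₁ = 2.14

Secant formula: x_{n+1} = x_n - f(x_n)(x_n - x_{n-1})/(f(x_n) - f(x_{n-1}))

Iteration 1:
  f(0.840000) = 0.324643
  f(2.140000) = -0.227670
  x_2 = 2.140000 - (-0.227670)×(2.140000 - 0.840000)/(-0.227670 - 0.324643)
       = 1.604125
Iteration 2:
  f(2.140000) = -0.227670
  f(1.604125) = 0.197382
  x_3 = 1.604125 - 0.197382×(1.604125 - 2.140000)/(0.197382 - (-0.227670))
       = 1.852970
Iteration 3:
  f(1.604125) = 0.197382
  f(1.852970) = 0.033967
  x_4 = 1.852970 - 0.033967×(1.852970 - 1.604125)/(0.033967 - 0.197382)
       = 1.904695
Iteration 4:
  f(1.852970) = 0.033967
  f(1.904695) = -0.007576
  x_5 = 1.904695 - (-0.007576)×(1.904695 - 1.852970)/(-0.007576 - 0.033967)
       = 1.895263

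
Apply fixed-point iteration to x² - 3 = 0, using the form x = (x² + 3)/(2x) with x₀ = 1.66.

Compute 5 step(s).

Equation: x² - 3 = 0
Fixed-point form: x = (x² + 3)/(2x)
x₀ = 1.66

x_1 = g(1.660000) = 1.733614
x_2 = g(1.733614) = 1.732052
x_3 = g(1.732052) = 1.732051
x_4 = g(1.732051) = 1.732051
x_5 = g(1.732051) = 1.732051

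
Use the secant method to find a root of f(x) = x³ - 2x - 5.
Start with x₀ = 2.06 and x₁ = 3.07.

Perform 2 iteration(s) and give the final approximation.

f(x) = x³ - 2x - 5
x₀ = 2.06, x₁ = 3.07

Secant formula: x_{n+1} = x_n - f(x_n)(x_n - x_{n-1})/(f(x_n) - f(x_{n-1}))

Iteration 1:
  f(2.060000) = -0.378184
  f(3.070000) = 17.794443
  x_2 = 3.070000 - 17.794443×(3.070000 - 2.060000)/(17.794443 - (-0.378184))
       = 2.081019
Iteration 2:
  f(3.070000) = 17.794443
  f(2.081019) = -0.149897
  x_3 = 2.081019 - (-0.149897)×(2.081019 - 3.070000)/(-0.149897 - 17.794443)
       = 2.089280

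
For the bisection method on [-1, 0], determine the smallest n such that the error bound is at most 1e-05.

We need (b-a)/2^n ≤ 1e-05
(0 - (-1))/2^n ≤ 1e-05
1/2^n ≤ 1e-05
2^n ≥ 100000
n ≥ log₂(100000) = 16.61
n ≥ 17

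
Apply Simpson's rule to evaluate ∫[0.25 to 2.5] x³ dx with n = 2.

f(x) = x³
a = 0.25, b = 2.5, n = 2
h = (b - a)/n = 1.125000

Simpson's rule: (h/3)[f(x₀) + 4f(x₁) + 2f(x₂) + ... + f(xₙ)]

x_0 = 0.2500, f(x_0) = 0.015625, coefficient = 1
x_1 = 1.3750, f(x_1) = 2.599609, coefficient = 4
x_2 = 2.5000, f(x_2) = 15.625000, coefficient = 1

I ≈ (1.125000/3) × 26.039062 = 9.764648
Exact value: 9.764648
Error: 0.000000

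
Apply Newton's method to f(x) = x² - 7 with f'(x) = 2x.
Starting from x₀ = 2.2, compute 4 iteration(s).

f(x) = x² - 7
f'(x) = 2x
x₀ = 2.2

Newton-Raphson formula: x_{n+1} = x_n - f(x_n)/f'(x_n)

Iteration 1:
  f(2.200000) = -2.160000
  f'(2.200000) = 4.400000
  x_1 = 2.200000 - (-2.160000)/4.400000 = 2.690909
Iteration 2:
  f(2.690909) = 0.240992
  f'(2.690909) = 5.381818
  x_2 = 2.690909 - 0.240992/5.381818 = 2.646130
Iteration 3:
  f(2.646130) = 0.002005
  f'(2.646130) = 5.292260
  x_3 = 2.646130 - 0.002005/5.292260 = 2.645751
Iteration 4:
  f(2.645751) = 0.000000
  f'(2.645751) = 5.291503
  x_4 = 2.645751 - 0.000000/5.291503 = 2.645751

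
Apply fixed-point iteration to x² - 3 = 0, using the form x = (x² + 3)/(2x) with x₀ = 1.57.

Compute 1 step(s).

Equation: x² - 3 = 0
Fixed-point form: x = (x² + 3)/(2x)
x₀ = 1.57

x_1 = g(1.570000) = 1.740414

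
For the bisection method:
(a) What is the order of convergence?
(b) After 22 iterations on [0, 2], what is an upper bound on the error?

(a) Bisection has linear (order 1) convergence; the error is halved each step.

(b) Error bound = (b-a)/2^n = (2 - 0)/2^{22}
    = 2/2^{22}

(a) 1 (linear); (b) error ≤ 4.77e-07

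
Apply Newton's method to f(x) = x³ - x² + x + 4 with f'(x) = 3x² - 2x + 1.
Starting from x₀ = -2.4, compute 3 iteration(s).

f(x) = x³ - x² + x + 4
f'(x) = 3x² - 2x + 1
x₀ = -2.4

Newton-Raphson formula: x_{n+1} = x_n - f(x_n)/f'(x_n)

Iteration 1:
  f(-2.400000) = -17.984000
  f'(-2.400000) = 23.080000
  x_1 = -2.400000 - (-17.984000)/23.080000 = -1.620797
Iteration 2:
  f(-1.620797) = -4.505589
  f'(-1.620797) = 12.122545
  x_2 = -1.620797 - (-4.505589)/12.122545 = -1.249127
Iteration 3:
  f(-1.249127) = -0.758481
  f'(-1.249127) = 8.179209
  x_3 = -1.249127 - (-0.758481)/8.179209 = -1.156394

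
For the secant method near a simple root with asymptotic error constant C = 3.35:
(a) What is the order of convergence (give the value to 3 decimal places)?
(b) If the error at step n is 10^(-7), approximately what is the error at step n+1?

(a) Secant method has superlinear convergence with order φ = (1+√5)/2 ≈ 1.618.
    This means |e_{n+1}| ≈ C|e_n|^1.618.

(b) With |e_n| = 10^(-7) and C = 3.35:
    |e_{n+1}| ≈ 3.35 × (10^(-7))^1.618 = 3.35 × 10^(-11.33)

(a) ≈ 1.618 (golden ratio); (b) |e_{n+1}| ≈ 1.581e-11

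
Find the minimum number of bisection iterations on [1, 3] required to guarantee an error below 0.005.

We need (b-a)/2^n ≤ 0.005
(3 - 1)/2^n ≤ 0.005
2/2^n ≤ 0.005
2^n ≥ 400
n ≥ log₂(400) = 8.64
n ≥ 9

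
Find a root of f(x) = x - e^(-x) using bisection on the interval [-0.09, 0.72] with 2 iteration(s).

f(x) = x - e^(-x)
Initial interval: [-0.09, 0.72]

Iteration 1:
  c_1 = (-0.090000 + 0.720000)/2 = 0.315000
  f(c_1) = f(0.315000) = -0.414789
  f(a) × f(c) ≥ 0, new interval: [0.315000, 0.720000]
Iteration 2:
  c_2 = (0.315000 + 0.720000)/2 = 0.517500
  f(c_2) = f(0.517500) = -0.078509
  f(a) × f(c) ≥ 0, new interval: [0.517500, 0.720000]

After 2 iteration(s), the approximation is c_2 = 0.517500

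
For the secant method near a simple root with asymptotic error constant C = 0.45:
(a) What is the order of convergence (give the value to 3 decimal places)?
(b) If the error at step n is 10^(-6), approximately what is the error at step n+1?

(a) Secant method has superlinear convergence with order φ = (1+√5)/2 ≈ 1.618.
    This means |e_{n+1}| ≈ C|e_n|^1.618.

(b) With |e_n| = 10^(-6) and C = 0.45:
    |e_{n+1}| ≈ 0.45 × (10^(-6))^1.618 = 0.45 × 10^(-9.71)

(a) ≈ 1.618 (golden ratio); (b) |e_{n+1}| ≈ 8.811e-11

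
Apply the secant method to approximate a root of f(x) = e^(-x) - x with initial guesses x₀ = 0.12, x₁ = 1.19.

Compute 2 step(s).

f(x) = e^(-x) - x
x₀ = 0.12, x₁ = 1.19

Secant formula: x_{n+1} = x_n - f(x_n)(x_n - x_{n-1})/(f(x_n) - f(x_{n-1}))

Iteration 1:
  f(0.120000) = 0.766920
  f(1.190000) = -0.885779
  x_2 = 1.190000 - (-0.885779)×(1.190000 - 0.120000)/(-0.885779 - 0.766920)
       = 0.616524
Iteration 2:
  f(1.190000) = -0.885779
  f(0.616524) = -0.076706
  x_3 = 0.616524 - (-0.076706)×(0.616524 - 1.190000)/(-0.076706 - (-0.885779))
       = 0.562154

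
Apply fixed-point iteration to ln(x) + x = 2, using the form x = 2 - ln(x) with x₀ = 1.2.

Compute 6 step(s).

Equation: ln(x) + x = 2
Fixed-point form: x = 2 - ln(x)
x₀ = 1.2

x_1 = g(1.200000) = 1.817678
x_2 = g(1.817678) = 1.402440
x_3 = g(1.402440) = 1.661786
x_4 = g(1.661786) = 1.492107
x_5 = g(1.492107) = 1.599811
x_6 = g(1.599811) = 1.530115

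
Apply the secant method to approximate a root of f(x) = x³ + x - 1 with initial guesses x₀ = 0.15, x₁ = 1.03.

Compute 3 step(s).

f(x) = x³ + x - 1
x₀ = 0.15, x₁ = 1.03

Secant formula: x_{n+1} = x_n - f(x_n)(x_n - x_{n-1})/(f(x_n) - f(x_{n-1}))

Iteration 1:
  f(0.150000) = -0.846625
  f(1.030000) = 1.122727
  x_2 = 1.030000 - 1.122727×(1.030000 - 0.150000)/(1.122727 - (-0.846625))
       = 0.528312
Iteration 2:
  f(1.030000) = 1.122727
  f(0.528312) = -0.324228
  x_3 = 0.528312 - (-0.324228)×(0.528312 - 1.030000)/(-0.324228 - 1.122727)
       = 0.640729
Iteration 3:
  f(0.528312) = -0.324228
  f(0.640729) = -0.096231
  x_4 = 0.640729 - (-0.096231)×(0.640729 - 0.528312)/(-0.096231 - (-0.324228))
       = 0.688176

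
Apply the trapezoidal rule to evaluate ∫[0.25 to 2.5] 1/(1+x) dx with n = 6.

f(x) = 1/(1+x)
a = 0.25, b = 2.5, n = 6
h = (b - a)/n = 0.375000

Trapezoidal rule: (h/2)[f(x₀) + 2f(x₁) + 2f(x₂) + ... + f(xₙ)]

x_0 = 0.2500, f(x_0) = 0.800000, coefficient = 1
x_1 = 0.6250, f(x_1) = 0.615385, coefficient = 2
x_2 = 1.0000, f(x_2) = 0.500000, coefficient = 2
x_3 = 1.3750, f(x_3) = 0.421053, coefficient = 2
x_4 = 1.7500, f(x_4) = 0.363636, coefficient = 2
x_5 = 2.1250, f(x_5) = 0.320000, coefficient = 2
x_6 = 2.5000, f(x_6) = 0.285714, coefficient = 1

I ≈ (0.375000/2) × 5.525862 = 1.036099
Exact value: 1.029619
Error: 0.006480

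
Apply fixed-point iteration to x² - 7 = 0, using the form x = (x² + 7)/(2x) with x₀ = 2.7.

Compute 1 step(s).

Equation: x² - 7 = 0
Fixed-point form: x = (x² + 7)/(2x)
x₀ = 2.7

x_1 = g(2.700000) = 2.646296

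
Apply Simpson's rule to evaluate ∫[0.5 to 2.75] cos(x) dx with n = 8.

f(x) = cos(x)
a = 0.5, b = 2.75, n = 8
h = (b - a)/n = 0.281250

Simpson's rule: (h/3)[f(x₀) + 4f(x₁) + 2f(x₂) + ... + f(xₙ)]

x_0 = 0.5000, f(x_0) = 0.877583, coefficient = 1
x_1 = 0.7812, f(x_1) = 0.710034, coefficient = 4
x_2 = 1.0625, f(x_2) = 0.486690, coefficient = 2
x_3 = 1.3438, f(x_3) = 0.225101, coefficient = 4
x_4 = 1.6250, f(x_4) = -0.054177, coefficient = 2
x_5 = 1.9062, f(x_5) = -0.329198, coefficient = 4
x_6 = 2.1875, f(x_6) = -0.578349, coefficient = 2
x_7 = 2.4688, f(x_7) = -0.782053, coefficient = 4
x_8 = 2.7500, f(x_8) = -0.924302, coefficient = 1

I ≈ (0.281250/3) × -1.042858 = -0.097768
Exact value: -0.097765
Error: 0.000003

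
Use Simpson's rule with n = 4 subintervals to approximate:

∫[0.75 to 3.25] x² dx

f(x) = x²
a = 0.75, b = 3.25, n = 4
h = (b - a)/n = 0.625000

Simpson's rule: (h/3)[f(x₀) + 4f(x₁) + 2f(x₂) + ... + f(xₙ)]

x_0 = 0.7500, f(x_0) = 0.562500, coefficient = 1
x_1 = 1.3750, f(x_1) = 1.890625, coefficient = 4
x_2 = 2.0000, f(x_2) = 4.000000, coefficient = 2
x_3 = 2.6250, f(x_3) = 6.890625, coefficient = 4
x_4 = 3.2500, f(x_4) = 10.562500, coefficient = 1

I ≈ (0.625000/3) × 54.250000 = 11.302083
Exact value: 11.302083
Error: 0.000000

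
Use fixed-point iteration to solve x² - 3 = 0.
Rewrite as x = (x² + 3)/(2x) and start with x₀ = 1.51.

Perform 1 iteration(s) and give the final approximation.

Equation: x² - 3 = 0
Fixed-point form: x = (x² + 3)/(2x)
x₀ = 1.51

x_1 = g(1.510000) = 1.748377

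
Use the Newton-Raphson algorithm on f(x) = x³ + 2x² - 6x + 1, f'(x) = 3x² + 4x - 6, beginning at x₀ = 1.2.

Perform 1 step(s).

f(x) = x³ + 2x² - 6x + 1
f'(x) = 3x² + 4x - 6
x₀ = 1.2

Newton-Raphson formula: x_{n+1} = x_n - f(x_n)/f'(x_n)

Iteration 1:
  f(1.200000) = -1.592000
  f'(1.200000) = 3.120000
  x_1 = 1.200000 - (-1.592000)/3.120000 = 1.710256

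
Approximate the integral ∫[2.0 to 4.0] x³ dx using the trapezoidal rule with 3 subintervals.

f(x) = x³
a = 2.0, b = 4.0, n = 3
h = (b - a)/n = 0.666667

Trapezoidal rule: (h/2)[f(x₀) + 2f(x₁) + 2f(x₂) + ... + f(xₙ)]

x_0 = 2.0000, f(x_0) = 8.000000, coefficient = 1
x_1 = 2.6667, f(x_1) = 18.962963, coefficient = 2
x_2 = 3.3333, f(x_2) = 37.037037, coefficient = 2
x_3 = 4.0000, f(x_3) = 64.000000, coefficient = 1

I ≈ (0.666667/2) × 184.000000 = 61.333333
Exact value: 60.000000
Error: 1.333333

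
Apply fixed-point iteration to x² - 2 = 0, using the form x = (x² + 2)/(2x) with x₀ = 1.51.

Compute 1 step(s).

Equation: x² - 2 = 0
Fixed-point form: x = (x² + 2)/(2x)
x₀ = 1.51

x_1 = g(1.510000) = 1.417252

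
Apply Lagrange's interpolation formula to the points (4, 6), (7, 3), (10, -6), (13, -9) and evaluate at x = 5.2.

Lagrange interpolation formula:
P(x) = Σ yᵢ × Lᵢ(x)
where Lᵢ(x) = Π_{j≠i} (x - xⱼ)/(xᵢ - xⱼ)

L_0(5.2) = (5.2 - 7)/(4 - 7) × (5.2 - 10)/(4 - 10) × (5.2 - 13)/(4 - 13) = 0.416000
L_1(5.2) = (5.2 - 4)/(7 - 4) × (5.2 - 10)/(7 - 10) × (5.2 - 13)/(7 - 13) = 0.832000
L_2(5.2) = (5.2 - 4)/(10 - 4) × (5.2 - 7)/(10 - 7) × (5.2 - 13)/(10 - 13) = -0.312000
L_3(5.2) = (5.2 - 4)/(13 - 4) × (5.2 - 7)/(13 - 7) × (5.2 - 10)/(13 - 10) = 0.064000

P(5.2) = 6×L_0(5.2) + 3×L_1(5.2) + (-6)×L_2(5.2) + (-9)×L_3(5.2)
P(5.2) = 6.288000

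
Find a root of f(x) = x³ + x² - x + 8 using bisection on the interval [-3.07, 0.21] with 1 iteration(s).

f(x) = x³ + x² - x + 8
Initial interval: [-3.07, 0.21]

Iteration 1:
  c_1 = (-3.070000 + 0.210000)/2 = -1.430000
  f(c_1) = f(-1.430000) = 8.550693
  f(a) × f(c) < 0, new interval: [-3.070000, -1.430000]

After 1 iteration(s), the approximation is c_1 = -1.430000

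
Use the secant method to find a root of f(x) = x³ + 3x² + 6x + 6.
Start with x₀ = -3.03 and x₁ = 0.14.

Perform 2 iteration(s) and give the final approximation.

f(x) = x³ + 3x² + 6x + 6
x₀ = -3.03, x₁ = 0.14

Secant formula: x_{n+1} = x_n - f(x_n)(x_n - x_{n-1})/(f(x_n) - f(x_{n-1}))

Iteration 1:
  f(-3.030000) = -12.455427
  f(0.140000) = 6.901544
  x_2 = 0.140000 - 6.901544×(0.140000 - (-3.030000))/(6.901544 - (-12.455427))
       = -0.990233
Iteration 2:
  f(0.140000) = 6.901544
  f(-0.990233) = 2.029301
  x_3 = -0.990233 - 2.029301×(-0.990233 - 0.140000)/(2.029301 - 6.901544)
       = -1.460978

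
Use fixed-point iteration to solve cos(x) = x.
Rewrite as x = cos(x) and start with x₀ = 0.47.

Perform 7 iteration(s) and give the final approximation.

Equation: cos(x) = x
Fixed-point form: x = cos(x)
x₀ = 0.47

x_1 = g(0.470000) = 0.891568
x_2 = g(0.891568) = 0.628193
x_3 = g(0.628193) = 0.809091
x_4 = g(0.809091) = 0.690157
x_5 = g(0.690157) = 0.771146
x_6 = g(0.771146) = 0.717112
x_7 = g(0.717112) = 0.753707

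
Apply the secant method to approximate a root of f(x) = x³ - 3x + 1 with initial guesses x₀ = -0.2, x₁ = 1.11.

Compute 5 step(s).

f(x) = x³ - 3x + 1
x₀ = -0.2, x₁ = 1.11

Secant formula: x_{n+1} = x_n - f(x_n)(x_n - x_{n-1})/(f(x_n) - f(x_{n-1}))

Iteration 1:
  f(-0.200000) = 1.592000
  f(1.110000) = -0.962369
  x_2 = 1.110000 - (-0.962369)×(1.110000 - (-0.200000))/(-0.962369 - 1.592000)
       = 0.616452
Iteration 2:
  f(1.110000) = -0.962369
  f(0.616452) = -0.615096
  x_3 = 0.616452 - (-0.615096)×(0.616452 - 1.110000)/(-0.615096 - (-0.962369))
       = -0.257730
Iteration 3:
  f(0.616452) = -0.615096
  f(-0.257730) = 1.756071
  x_4 = -0.257730 - 1.756071×(-0.257730 - 0.616452)/(1.756071 - (-0.615096))
       = 0.389683
Iteration 4:
  f(-0.257730) = 1.756071
  f(0.389683) = -0.109876
  x_5 = 0.389683 - (-0.109876)×(0.389683 - (-0.257730))/(-0.109876 - 1.756071)
       = 0.351561
Iteration 5:
  f(0.389683) = -0.109876
  f(0.351561) = -0.011231
  x_6 = 0.351561 - (-0.011231)×(0.351561 - 0.389683)/(-0.011231 - (-0.109876))
       = 0.347220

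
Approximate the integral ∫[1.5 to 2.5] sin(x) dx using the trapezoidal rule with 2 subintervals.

f(x) = sin(x)
a = 1.5, b = 2.5, n = 2
h = (b - a)/n = 0.500000

Trapezoidal rule: (h/2)[f(x₀) + 2f(x₁) + 2f(x₂) + ... + f(xₙ)]

x_0 = 1.5000, f(x_0) = 0.997495, coefficient = 1
x_1 = 2.0000, f(x_1) = 0.909297, coefficient = 2
x_2 = 2.5000, f(x_2) = 0.598472, coefficient = 1

I ≈ (0.500000/2) × 3.414562 = 0.853640
Exact value: 0.871881
Error: 0.018240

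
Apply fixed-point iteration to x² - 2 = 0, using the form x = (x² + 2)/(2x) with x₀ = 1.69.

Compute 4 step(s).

Equation: x² - 2 = 0
Fixed-point form: x = (x² + 2)/(2x)
x₀ = 1.69

x_1 = g(1.690000) = 1.436716
x_2 = g(1.436716) = 1.414390
x_3 = g(1.414390) = 1.414214
x_4 = g(1.414214) = 1.414214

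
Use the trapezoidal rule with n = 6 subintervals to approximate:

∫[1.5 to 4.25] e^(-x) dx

f(x) = e^(-x)
a = 1.5, b = 4.25, n = 6
h = (b - a)/n = 0.458333

Trapezoidal rule: (h/2)[f(x₀) + 2f(x₁) + 2f(x₂) + ... + f(xₙ)]

x_0 = 1.5000, f(x_0) = 0.223130, coefficient = 1
x_1 = 1.9583, f(x_1) = 0.141093, coefficient = 2
x_2 = 2.4167, f(x_2) = 0.089219, coefficient = 2
x_3 = 2.8750, f(x_3) = 0.056416, coefficient = 2
x_4 = 3.3333, f(x_4) = 0.035674, coefficient = 2
x_5 = 3.7917, f(x_5) = 0.022558, coefficient = 2
x_6 = 4.2500, f(x_6) = 0.014264, coefficient = 1

I ≈ (0.458333/2) × 0.927314 = 0.212510
Exact value: 0.208866
Error: 0.003644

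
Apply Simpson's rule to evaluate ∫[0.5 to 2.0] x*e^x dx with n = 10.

f(x) = x*e^x
a = 0.5, b = 2.0, n = 10
h = (b - a)/n = 0.150000

Simpson's rule: (h/3)[f(x₀) + 4f(x₁) + 2f(x₂) + ... + f(xₙ)]

x_0 = 0.5000, f(x_0) = 0.824361, coefficient = 1
x_1 = 0.6500, f(x_1) = 1.245102, coefficient = 4
x_2 = 0.8000, f(x_2) = 1.780433, coefficient = 2
x_3 = 0.9500, f(x_3) = 2.456424, coefficient = 4
x_4 = 1.1000, f(x_4) = 3.304583, coefficient = 2
x_5 = 1.2500, f(x_5) = 4.362929, coefficient = 4
x_6 = 1.4000, f(x_6) = 5.677280, coefficient = 2
x_7 = 1.5500, f(x_7) = 7.302779, coefficient = 4
x_8 = 1.7000, f(x_8) = 9.305711, coefficient = 2
x_9 = 1.8500, f(x_9) = 11.765666, coefficient = 4
x_10 = 2.0000, f(x_10) = 14.778112, coefficient = 1

I ≈ (0.150000/3) × 164.270082 = 8.213504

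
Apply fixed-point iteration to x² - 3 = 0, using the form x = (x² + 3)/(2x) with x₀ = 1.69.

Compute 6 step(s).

Equation: x² - 3 = 0
Fixed-point form: x = (x² + 3)/(2x)
x₀ = 1.69

x_1 = g(1.690000) = 1.732574
x_2 = g(1.732574) = 1.732051
x_3 = g(1.732051) = 1.732051
x_4 = g(1.732051) = 1.732051
x_5 = g(1.732051) = 1.732051
x_6 = g(1.732051) = 1.732051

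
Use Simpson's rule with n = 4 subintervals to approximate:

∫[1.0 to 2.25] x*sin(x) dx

f(x) = x*sin(x)
a = 1.0, b = 2.25, n = 4
h = (b - a)/n = 0.312500

Simpson's rule: (h/3)[f(x₀) + 4f(x₁) + 2f(x₂) + ... + f(xₙ)]

x_0 = 1.0000, f(x_0) = 0.841471, coefficient = 1
x_1 = 1.3125, f(x_1) = 1.268960, coefficient = 4
x_2 = 1.6250, f(x_2) = 1.622613, coefficient = 2
x_3 = 1.9375, f(x_3) = 1.808684, coefficient = 4
x_4 = 2.2500, f(x_4) = 1.750665, coefficient = 1

I ≈ (0.312500/3) × 18.147938 = 1.890410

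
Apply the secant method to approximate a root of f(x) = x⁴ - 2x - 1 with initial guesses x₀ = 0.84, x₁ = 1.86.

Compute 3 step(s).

f(x) = x⁴ - 2x - 1
x₀ = 0.84, x₁ = 1.86

Secant formula: x_{n+1} = x_n - f(x_n)(x_n - x_{n-1})/(f(x_n) - f(x_{n-1}))

Iteration 1:
  f(0.840000) = -2.182129
  f(1.860000) = 7.248832
  x_2 = 1.860000 - 7.248832×(1.860000 - 0.840000)/(7.248832 - (-2.182129))
       = 1.076007
Iteration 2:
  f(1.860000) = 7.248832
  f(1.076007) = -1.811534
  x_3 = 1.076007 - (-1.811534)×(1.076007 - 1.860000)/(-1.811534 - 7.248832)
       = 1.232759
Iteration 3:
  f(1.076007) = -1.811534
  f(1.232759) = -1.156047
  x_4 = 1.232759 - (-1.156047)×(1.232759 - 1.076007)/(-1.156047 - (-1.811534))
       = 1.509214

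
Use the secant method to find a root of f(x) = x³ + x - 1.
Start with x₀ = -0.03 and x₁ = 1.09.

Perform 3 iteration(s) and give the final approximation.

f(x) = x³ + x - 1
x₀ = -0.03, x₁ = 1.09

Secant formula: x_{n+1} = x_n - f(x_n)(x_n - x_{n-1})/(f(x_n) - f(x_{n-1}))

Iteration 1:
  f(-0.030000) = -1.030027
  f(1.090000) = 1.385029
  x_2 = 1.090000 - 1.385029×(1.090000 - (-0.030000))/(1.385029 - (-1.030027))
       = 0.447683
Iteration 2:
  f(1.090000) = 1.385029
  f(0.447683) = -0.462593
  x_3 = 0.447683 - (-0.462593)×(0.447683 - 1.090000)/(-0.462593 - 1.385029)
       = 0.608501
Iteration 3:
  f(0.447683) = -0.462593
  f(0.608501) = -0.166187
  x_4 = 0.608501 - (-0.166187)×(0.608501 - 0.447683)/(-0.166187 - (-0.462593))
       = 0.698668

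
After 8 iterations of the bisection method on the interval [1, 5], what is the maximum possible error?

Bisection error bound: |error| ≤ (b-a)/2^n
|error| ≤ (5 - 1)/2^8 = 4/2^8
|error| ≤ 0.0156250000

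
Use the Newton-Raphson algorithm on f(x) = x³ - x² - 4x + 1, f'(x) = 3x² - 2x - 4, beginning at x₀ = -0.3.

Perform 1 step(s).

f(x) = x³ - x² - 4x + 1
f'(x) = 3x² - 2x - 4
x₀ = -0.3

Newton-Raphson formula: x_{n+1} = x_n - f(x_n)/f'(x_n)

Iteration 1:
  f(-0.300000) = 2.083000
  f'(-0.300000) = -3.130000
  x_1 = -0.300000 - 2.083000/(-3.130000) = 0.365495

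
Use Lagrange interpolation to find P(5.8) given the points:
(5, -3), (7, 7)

Lagrange interpolation formula:
P(x) = Σ yᵢ × Lᵢ(x)
where Lᵢ(x) = Π_{j≠i} (x - xⱼ)/(xᵢ - xⱼ)

L_0(5.8) = (5.8 - 7)/(5 - 7) = 0.600000
L_1(5.8) = (5.8 - 5)/(7 - 5) = 0.400000

P(5.8) = (-3)×L_0(5.8) + 7×L_1(5.8)
P(5.8) = 1.000000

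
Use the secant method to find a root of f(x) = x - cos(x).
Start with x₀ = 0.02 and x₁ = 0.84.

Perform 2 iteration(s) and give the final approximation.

f(x) = x - cos(x)
x₀ = 0.02, x₁ = 0.84

Secant formula: x_{n+1} = x_n - f(x_n)(x_n - x_{n-1})/(f(x_n) - f(x_{n-1}))

Iteration 1:
  f(0.020000) = -0.979800
  f(0.840000) = 0.172537
  x_2 = 0.840000 - 0.172537×(0.840000 - 0.020000)/(0.172537 - (-0.979800))
       = 0.717223
Iteration 2:
  f(0.840000) = 0.172537
  f(0.717223) = -0.036411
  x_3 = 0.717223 - (-0.036411)×(0.717223 - 0.840000)/(-0.036411 - 0.172537)
       = 0.738618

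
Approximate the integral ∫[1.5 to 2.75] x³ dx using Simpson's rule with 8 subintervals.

f(x) = x³
a = 1.5, b = 2.75, n = 8
h = (b - a)/n = 0.156250

Simpson's rule: (h/3)[f(x₀) + 4f(x₁) + 2f(x₂) + ... + f(xₙ)]

x_0 = 1.5000, f(x_0) = 3.375000, coefficient = 1
x_1 = 1.6562, f(x_1) = 4.543365, coefficient = 4
x_2 = 1.8125, f(x_2) = 5.954346, coefficient = 2
x_3 = 1.9688, f(x_3) = 7.630829, coefficient = 4
x_4 = 2.1250, f(x_4) = 9.595703, coefficient = 2
x_5 = 2.2812, f(x_5) = 11.871857, coefficient = 4
x_6 = 2.4375, f(x_6) = 14.482178, coefficient = 2
x_7 = 2.5938, f(x_7) = 17.449554, coefficient = 4
x_8 = 2.7500, f(x_8) = 20.796875, coefficient = 1

I ≈ (0.156250/3) × 250.218750 = 13.032227
Exact value: 13.032227
Error: 0.000000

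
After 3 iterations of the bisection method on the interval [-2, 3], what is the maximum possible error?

Bisection error bound: |error| ≤ (b-a)/2^n
|error| ≤ (3 - (-2))/2^3 = 5/2^3
|error| ≤ 0.6250000000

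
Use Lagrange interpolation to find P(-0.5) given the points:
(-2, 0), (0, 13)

Lagrange interpolation formula:
P(x) = Σ yᵢ × Lᵢ(x)
where Lᵢ(x) = Π_{j≠i} (x - xⱼ)/(xᵢ - xⱼ)

L_0(-0.5) = (-0.5 - 0)/(-2 - 0) = 0.250000
L_1(-0.5) = (-0.5 - (-2))/(0 - (-2)) = 0.750000

P(-0.5) = 0×L_0(-0.5) + 13×L_1(-0.5)
P(-0.5) = 9.750000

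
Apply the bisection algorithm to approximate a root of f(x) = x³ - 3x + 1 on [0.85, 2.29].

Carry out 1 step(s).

f(x) = x³ - 3x + 1
Initial interval: [0.85, 2.29]

Iteration 1:
  c_1 = (0.850000 + 2.290000)/2 = 1.570000
  f(c_1) = f(1.570000) = 0.159893
  f(a) × f(c) < 0, new interval: [0.850000, 1.570000]

After 1 iteration(s), the approximation is c_1 = 1.570000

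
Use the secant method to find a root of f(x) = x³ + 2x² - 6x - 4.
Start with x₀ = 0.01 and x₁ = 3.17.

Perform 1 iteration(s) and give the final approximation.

f(x) = x³ + 2x² - 6x - 4
x₀ = 0.01, x₁ = 3.17

Secant formula: x_{n+1} = x_n - f(x_n)(x_n - x_{n-1})/(f(x_n) - f(x_{n-1}))

Iteration 1:
  f(0.010000) = -4.059799
  f(3.170000) = 28.932813
  x_2 = 3.170000 - 28.932813×(3.170000 - 0.010000)/(28.932813 - (-4.059799))
       = 0.398844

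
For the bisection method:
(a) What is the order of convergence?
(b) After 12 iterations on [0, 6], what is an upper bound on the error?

(a) Bisection has linear (order 1) convergence; the error is halved each step.

(b) Error bound = (b-a)/2^n = (6 - 0)/2^{12}
    = 6/2^{12}

(a) 1 (linear); (b) error ≤ 1.46e-03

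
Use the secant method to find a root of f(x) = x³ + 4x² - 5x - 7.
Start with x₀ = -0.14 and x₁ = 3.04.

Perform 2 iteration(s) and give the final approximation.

f(x) = x³ + 4x² - 5x - 7
x₀ = -0.14, x₁ = 3.04

Secant formula: x_{n+1} = x_n - f(x_n)(x_n - x_{n-1})/(f(x_n) - f(x_{n-1}))

Iteration 1:
  f(-0.140000) = -6.224344
  f(3.040000) = 42.860864
  x_2 = 3.040000 - 42.860864×(3.040000 - (-0.140000))/(42.860864 - (-6.224344))
       = 0.263246
Iteration 2:
  f(3.040000) = 42.860864
  f(0.263246) = -8.020794
  x_3 = 0.263246 - (-8.020794)×(0.263246 - 3.040000)/(-8.020794 - 42.860864)
       = 0.700963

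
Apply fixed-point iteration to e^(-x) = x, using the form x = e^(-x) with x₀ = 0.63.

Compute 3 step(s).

Equation: e^(-x) = x
Fixed-point form: x = e^(-x)
x₀ = 0.63

x_1 = g(0.630000) = 0.532592
x_2 = g(0.532592) = 0.587081
x_3 = g(0.587081) = 0.555948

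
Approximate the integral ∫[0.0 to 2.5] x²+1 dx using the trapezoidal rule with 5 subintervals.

f(x) = x²+1
a = 0.0, b = 2.5, n = 5
h = (b - a)/n = 0.500000

Trapezoidal rule: (h/2)[f(x₀) + 2f(x₁) + 2f(x₂) + ... + f(xₙ)]

x_0 = 0.0000, f(x_0) = 1.000000, coefficient = 1
x_1 = 0.5000, f(x_1) = 1.250000, coefficient = 2
x_2 = 1.0000, f(x_2) = 2.000000, coefficient = 2
x_3 = 1.5000, f(x_3) = 3.250000, coefficient = 2
x_4 = 2.0000, f(x_4) = 5.000000, coefficient = 2
x_5 = 2.5000, f(x_5) = 7.250000, coefficient = 1

I ≈ (0.500000/2) × 31.250000 = 7.812500
Exact value: 7.708333
Error: 0.104167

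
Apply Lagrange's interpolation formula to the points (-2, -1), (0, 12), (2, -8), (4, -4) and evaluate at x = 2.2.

Lagrange interpolation formula:
P(x) = Σ yᵢ × Lᵢ(x)
where Lᵢ(x) = Π_{j≠i} (x - xⱼ)/(xᵢ - xⱼ)

L_0(2.2) = (2.2 - 0)/(-2 - 0) × (2.2 - 2)/(-2 - 2) × (2.2 - 4)/(-2 - 4) = 0.016500
L_1(2.2) = (2.2 - (-2))/(0 - (-2)) × (2.2 - 2)/(0 - 2) × (2.2 - 4)/(0 - 4) = -0.094500
L_2(2.2) = (2.2 - (-2))/(2 - (-2)) × (2.2 - 0)/(2 - 0) × (2.2 - 4)/(2 - 4) = 1.039500
L_3(2.2) = (2.2 - (-2))/(4 - (-2)) × (2.2 - 0)/(4 - 0) × (2.2 - 2)/(4 - 2) = 0.038500

P(2.2) = (-1)×L_0(2.2) + 12×L_1(2.2) + (-8)×L_2(2.2) + (-4)×L_3(2.2)
P(2.2) = -9.620500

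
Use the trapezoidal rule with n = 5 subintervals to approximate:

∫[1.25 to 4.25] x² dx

f(x) = x²
a = 1.25, b = 4.25, n = 5
h = (b - a)/n = 0.600000

Trapezoidal rule: (h/2)[f(x₀) + 2f(x₁) + 2f(x₂) + ... + f(xₙ)]

x_0 = 1.2500, f(x_0) = 1.562500, coefficient = 1
x_1 = 1.8500, f(x_1) = 3.422500, coefficient = 2
x_2 = 2.4500, f(x_2) = 6.002500, coefficient = 2
x_3 = 3.0500, f(x_3) = 9.302500, coefficient = 2
x_4 = 3.6500, f(x_4) = 13.322500, coefficient = 2
x_5 = 4.2500, f(x_5) = 18.062500, coefficient = 1

I ≈ (0.600000/2) × 83.725000 = 25.117500
Exact value: 24.937500
Error: 0.180000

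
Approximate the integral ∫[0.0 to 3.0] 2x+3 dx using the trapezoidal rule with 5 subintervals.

f(x) = 2x+3
a = 0.0, b = 3.0, n = 5
h = (b - a)/n = 0.600000

Trapezoidal rule: (h/2)[f(x₀) + 2f(x₁) + 2f(x₂) + ... + f(xₙ)]

x_0 = 0.0000, f(x_0) = 3.000000, coefficient = 1
x_1 = 0.6000, f(x_1) = 4.200000, coefficient = 2
x_2 = 1.2000, f(x_2) = 5.400000, coefficient = 2
x_3 = 1.8000, f(x_3) = 6.600000, coefficient = 2
x_4 = 2.4000, f(x_4) = 7.800000, coefficient = 2
x_5 = 3.0000, f(x_5) = 9.000000, coefficient = 1

I ≈ (0.600000/2) × 60.000000 = 18.000000
Exact value: 18.000000
Error: 0.000000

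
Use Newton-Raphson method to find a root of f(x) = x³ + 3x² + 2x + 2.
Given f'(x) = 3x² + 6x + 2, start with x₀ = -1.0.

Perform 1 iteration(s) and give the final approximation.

f(x) = x³ + 3x² + 2x + 2
f'(x) = 3x² + 6x + 2
x₀ = -1.0

Newton-Raphson formula: x_{n+1} = x_n - f(x_n)/f'(x_n)

Iteration 1:
  f(-1.000000) = 2.000000
  f'(-1.000000) = -1.000000
  x_1 = -1.000000 - 2.000000/(-1.000000) = 1.000000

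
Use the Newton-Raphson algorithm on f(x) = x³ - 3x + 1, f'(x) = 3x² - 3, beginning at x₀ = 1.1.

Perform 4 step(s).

f(x) = x³ - 3x + 1
f'(x) = 3x² - 3
x₀ = 1.1

Newton-Raphson formula: x_{n+1} = x_n - f(x_n)/f'(x_n)

Iteration 1:
  f(1.100000) = -0.969000
  f'(1.100000) = 0.630000
  x_1 = 1.100000 - (-0.969000)/0.630000 = 2.638095
Iteration 2:
  f(2.638095) = 11.445661
  f'(2.638095) = 17.878639
  x_2 = 2.638095 - 11.445661/17.878639 = 1.997909
Iteration 3:
  f(1.997909) = 2.981206
  f'(1.997909) = 8.974920
  x_3 = 1.997909 - 2.981206/8.974920 = 1.665738
Iteration 4:
  f(1.665738) = 0.624682
  f'(1.665738) = 5.324050
  x_4 = 1.665738 - 0.624682/5.324050 = 1.548406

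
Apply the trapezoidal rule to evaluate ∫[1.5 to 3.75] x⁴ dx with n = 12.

f(x) = x⁴
a = 1.5, b = 3.75, n = 12
h = (b - a)/n = 0.187500

Trapezoidal rule: (h/2)[f(x₀) + 2f(x₁) + 2f(x₂) + ... + f(xₙ)]

x_0 = 1.5000, f(x_0) = 5.062500, coefficient = 1
x_1 = 1.6875, f(x_1) = 8.109146, coefficient = 2
x_2 = 1.8750, f(x_2) = 12.359619, coefficient = 2
x_3 = 2.0625, f(x_3) = 18.095718, coefficient = 2
x_4 = 2.2500, f(x_4) = 25.628906, coefficient = 2
x_5 = 2.4375, f(x_5) = 35.300308, coefficient = 2
x_6 = 2.6250, f(x_6) = 47.480713, coefficient = 2
x_7 = 2.8125, f(x_7) = 62.570572, coefficient = 2
x_8 = 3.0000, f(x_8) = 81.000000, coefficient = 2
x_9 = 3.1875, f(x_9) = 103.228775, coefficient = 2
x_10 = 3.3750, f(x_10) = 129.746338, coefficient = 2
x_11 = 3.5625, f(x_11) = 161.071793, coefficient = 2
x_12 = 3.7500, f(x_12) = 197.753906, coefficient = 1

I ≈ (0.187500/2) × 1572.000183 = 147.375017
Exact value: 146.796680
Error: 0.578337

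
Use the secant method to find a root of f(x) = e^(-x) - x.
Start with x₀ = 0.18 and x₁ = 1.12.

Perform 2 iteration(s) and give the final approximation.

f(x) = e^(-x) - x
x₀ = 0.18, x₁ = 1.12

Secant formula: x_{n+1} = x_n - f(x_n)(x_n - x_{n-1})/(f(x_n) - f(x_{n-1}))

Iteration 1:
  f(0.180000) = 0.655270
  f(1.120000) = -0.793720
  x_2 = 1.120000 - (-0.793720)×(1.120000 - 0.180000)/(-0.793720 - 0.655270)
       = 0.605092
Iteration 2:
  f(1.120000) = -0.793720
  f(0.605092) = -0.059068
  x_3 = 0.605092 - (-0.059068)×(0.605092 - 1.120000)/(-0.059068 - (-0.793720))
       = 0.563692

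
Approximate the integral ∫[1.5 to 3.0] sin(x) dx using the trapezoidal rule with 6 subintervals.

f(x) = sin(x)
a = 1.5, b = 3.0, n = 6
h = (b - a)/n = 0.250000

Trapezoidal rule: (h/2)[f(x₀) + 2f(x₁) + 2f(x₂) + ... + f(xₙ)]

x_0 = 1.5000, f(x_0) = 0.997495, coefficient = 1
x_1 = 1.7500, f(x_1) = 0.983986, coefficient = 2
x_2 = 2.0000, f(x_2) = 0.909297, coefficient = 2
x_3 = 2.2500, f(x_3) = 0.778073, coefficient = 2
x_4 = 2.5000, f(x_4) = 0.598472, coefficient = 2
x_5 = 2.7500, f(x_5) = 0.381661, coefficient = 2
x_6 = 3.0000, f(x_6) = 0.141120, coefficient = 1

I ≈ (0.250000/2) × 8.441594 = 1.055199
Exact value: 1.060730
Error: 0.005530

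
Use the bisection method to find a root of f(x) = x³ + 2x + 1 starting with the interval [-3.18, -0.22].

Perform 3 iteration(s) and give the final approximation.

f(x) = x³ + 2x + 1
Initial interval: [-3.18, -0.22]

Iteration 1:
  c_1 = (-3.180000 + (-0.220000))/2 = -1.700000
  f(c_1) = f(-1.700000) = -7.313000
  f(a) × f(c) ≥ 0, new interval: [-1.700000, -0.220000]
Iteration 2:
  c_2 = (-1.700000 + (-0.220000))/2 = -0.960000
  f(c_2) = f(-0.960000) = -1.804736
  f(a) × f(c) ≥ 0, new interval: [-0.960000, -0.220000]
Iteration 3:
  c_3 = (-0.960000 + (-0.220000))/2 = -0.590000
  f(c_3) = f(-0.590000) = -0.385379
  f(a) × f(c) ≥ 0, new interval: [-0.590000, -0.220000]

After 3 iteration(s), the approximation is c_3 = -0.590000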